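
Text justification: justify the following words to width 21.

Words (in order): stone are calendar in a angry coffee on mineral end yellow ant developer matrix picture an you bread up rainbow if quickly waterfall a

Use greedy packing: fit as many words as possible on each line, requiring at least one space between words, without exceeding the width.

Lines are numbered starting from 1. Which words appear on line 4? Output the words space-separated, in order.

Answer: ant developer matrix

Derivation:
Line 1: ['stone', 'are', 'calendar', 'in'] (min_width=21, slack=0)
Line 2: ['a', 'angry', 'coffee', 'on'] (min_width=17, slack=4)
Line 3: ['mineral', 'end', 'yellow'] (min_width=18, slack=3)
Line 4: ['ant', 'developer', 'matrix'] (min_width=20, slack=1)
Line 5: ['picture', 'an', 'you', 'bread'] (min_width=20, slack=1)
Line 6: ['up', 'rainbow', 'if', 'quickly'] (min_width=21, slack=0)
Line 7: ['waterfall', 'a'] (min_width=11, slack=10)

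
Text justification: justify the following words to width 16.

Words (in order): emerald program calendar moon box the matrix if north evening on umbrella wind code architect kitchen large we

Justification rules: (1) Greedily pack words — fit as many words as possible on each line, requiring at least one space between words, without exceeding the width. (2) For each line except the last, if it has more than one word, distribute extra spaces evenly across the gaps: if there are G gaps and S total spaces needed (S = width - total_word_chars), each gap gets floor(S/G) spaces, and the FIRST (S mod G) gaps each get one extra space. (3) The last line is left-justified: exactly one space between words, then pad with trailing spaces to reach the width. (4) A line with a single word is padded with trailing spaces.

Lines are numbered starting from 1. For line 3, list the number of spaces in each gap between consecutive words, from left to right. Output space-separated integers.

Line 1: ['emerald', 'program'] (min_width=15, slack=1)
Line 2: ['calendar', 'moon'] (min_width=13, slack=3)
Line 3: ['box', 'the', 'matrix'] (min_width=14, slack=2)
Line 4: ['if', 'north', 'evening'] (min_width=16, slack=0)
Line 5: ['on', 'umbrella', 'wind'] (min_width=16, slack=0)
Line 6: ['code', 'architect'] (min_width=14, slack=2)
Line 7: ['kitchen', 'large', 'we'] (min_width=16, slack=0)

Answer: 2 2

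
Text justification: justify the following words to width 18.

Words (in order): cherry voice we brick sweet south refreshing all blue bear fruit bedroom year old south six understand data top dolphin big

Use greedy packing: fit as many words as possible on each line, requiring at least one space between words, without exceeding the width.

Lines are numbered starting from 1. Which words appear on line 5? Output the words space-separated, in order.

Line 1: ['cherry', 'voice', 'we'] (min_width=15, slack=3)
Line 2: ['brick', 'sweet', 'south'] (min_width=17, slack=1)
Line 3: ['refreshing', 'all'] (min_width=14, slack=4)
Line 4: ['blue', 'bear', 'fruit'] (min_width=15, slack=3)
Line 5: ['bedroom', 'year', 'old'] (min_width=16, slack=2)
Line 6: ['south', 'six'] (min_width=9, slack=9)
Line 7: ['understand', 'data'] (min_width=15, slack=3)
Line 8: ['top', 'dolphin', 'big'] (min_width=15, slack=3)

Answer: bedroom year old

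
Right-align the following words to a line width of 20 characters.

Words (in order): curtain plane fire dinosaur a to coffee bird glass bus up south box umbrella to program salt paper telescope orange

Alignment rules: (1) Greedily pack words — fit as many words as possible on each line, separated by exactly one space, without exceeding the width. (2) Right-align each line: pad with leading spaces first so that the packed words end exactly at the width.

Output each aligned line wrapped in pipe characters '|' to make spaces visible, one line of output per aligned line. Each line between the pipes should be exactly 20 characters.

Answer: |  curtain plane fire|
|dinosaur a to coffee|
|   bird glass bus up|
|  south box umbrella|
|     to program salt|
|     paper telescope|
|              orange|

Derivation:
Line 1: ['curtain', 'plane', 'fire'] (min_width=18, slack=2)
Line 2: ['dinosaur', 'a', 'to', 'coffee'] (min_width=20, slack=0)
Line 3: ['bird', 'glass', 'bus', 'up'] (min_width=17, slack=3)
Line 4: ['south', 'box', 'umbrella'] (min_width=18, slack=2)
Line 5: ['to', 'program', 'salt'] (min_width=15, slack=5)
Line 6: ['paper', 'telescope'] (min_width=15, slack=5)
Line 7: ['orange'] (min_width=6, slack=14)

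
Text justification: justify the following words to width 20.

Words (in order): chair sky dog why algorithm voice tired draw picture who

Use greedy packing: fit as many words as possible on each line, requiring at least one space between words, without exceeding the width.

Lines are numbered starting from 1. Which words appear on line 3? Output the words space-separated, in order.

Line 1: ['chair', 'sky', 'dog', 'why'] (min_width=17, slack=3)
Line 2: ['algorithm', 'voice'] (min_width=15, slack=5)
Line 3: ['tired', 'draw', 'picture'] (min_width=18, slack=2)
Line 4: ['who'] (min_width=3, slack=17)

Answer: tired draw picture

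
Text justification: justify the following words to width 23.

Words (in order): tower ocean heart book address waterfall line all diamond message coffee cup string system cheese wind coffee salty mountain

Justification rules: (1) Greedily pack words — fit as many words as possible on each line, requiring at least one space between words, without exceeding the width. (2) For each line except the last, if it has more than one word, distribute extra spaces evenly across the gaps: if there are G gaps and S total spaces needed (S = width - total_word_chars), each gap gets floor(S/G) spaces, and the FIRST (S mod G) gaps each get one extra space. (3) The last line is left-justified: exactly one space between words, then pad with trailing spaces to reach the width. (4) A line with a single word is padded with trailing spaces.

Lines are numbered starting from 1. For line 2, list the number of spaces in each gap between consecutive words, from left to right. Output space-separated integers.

Line 1: ['tower', 'ocean', 'heart', 'book'] (min_width=22, slack=1)
Line 2: ['address', 'waterfall', 'line'] (min_width=22, slack=1)
Line 3: ['all', 'diamond', 'message'] (min_width=19, slack=4)
Line 4: ['coffee', 'cup', 'string'] (min_width=17, slack=6)
Line 5: ['system', 'cheese', 'wind'] (min_width=18, slack=5)
Line 6: ['coffee', 'salty', 'mountain'] (min_width=21, slack=2)

Answer: 2 1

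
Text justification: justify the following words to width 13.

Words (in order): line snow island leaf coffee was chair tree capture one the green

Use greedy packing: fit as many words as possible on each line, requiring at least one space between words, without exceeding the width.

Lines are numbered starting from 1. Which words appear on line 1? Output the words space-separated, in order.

Answer: line snow

Derivation:
Line 1: ['line', 'snow'] (min_width=9, slack=4)
Line 2: ['island', 'leaf'] (min_width=11, slack=2)
Line 3: ['coffee', 'was'] (min_width=10, slack=3)
Line 4: ['chair', 'tree'] (min_width=10, slack=3)
Line 5: ['capture', 'one'] (min_width=11, slack=2)
Line 6: ['the', 'green'] (min_width=9, slack=4)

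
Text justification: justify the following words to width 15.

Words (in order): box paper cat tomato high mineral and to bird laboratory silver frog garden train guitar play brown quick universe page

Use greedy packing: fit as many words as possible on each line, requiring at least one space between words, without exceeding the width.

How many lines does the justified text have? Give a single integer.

Answer: 9

Derivation:
Line 1: ['box', 'paper', 'cat'] (min_width=13, slack=2)
Line 2: ['tomato', 'high'] (min_width=11, slack=4)
Line 3: ['mineral', 'and', 'to'] (min_width=14, slack=1)
Line 4: ['bird', 'laboratory'] (min_width=15, slack=0)
Line 5: ['silver', 'frog'] (min_width=11, slack=4)
Line 6: ['garden', 'train'] (min_width=12, slack=3)
Line 7: ['guitar', 'play'] (min_width=11, slack=4)
Line 8: ['brown', 'quick'] (min_width=11, slack=4)
Line 9: ['universe', 'page'] (min_width=13, slack=2)
Total lines: 9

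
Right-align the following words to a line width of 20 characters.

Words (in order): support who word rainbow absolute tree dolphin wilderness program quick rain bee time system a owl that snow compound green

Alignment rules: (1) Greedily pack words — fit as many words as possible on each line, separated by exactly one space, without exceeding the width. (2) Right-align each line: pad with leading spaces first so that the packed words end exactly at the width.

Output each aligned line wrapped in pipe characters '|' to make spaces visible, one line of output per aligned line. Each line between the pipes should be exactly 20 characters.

Line 1: ['support', 'who', 'word'] (min_width=16, slack=4)
Line 2: ['rainbow', 'absolute'] (min_width=16, slack=4)
Line 3: ['tree', 'dolphin'] (min_width=12, slack=8)
Line 4: ['wilderness', 'program'] (min_width=18, slack=2)
Line 5: ['quick', 'rain', 'bee', 'time'] (min_width=19, slack=1)
Line 6: ['system', 'a', 'owl', 'that'] (min_width=17, slack=3)
Line 7: ['snow', 'compound', 'green'] (min_width=19, slack=1)

Answer: |    support who word|
|    rainbow absolute|
|        tree dolphin|
|  wilderness program|
| quick rain bee time|
|   system a owl that|
| snow compound green|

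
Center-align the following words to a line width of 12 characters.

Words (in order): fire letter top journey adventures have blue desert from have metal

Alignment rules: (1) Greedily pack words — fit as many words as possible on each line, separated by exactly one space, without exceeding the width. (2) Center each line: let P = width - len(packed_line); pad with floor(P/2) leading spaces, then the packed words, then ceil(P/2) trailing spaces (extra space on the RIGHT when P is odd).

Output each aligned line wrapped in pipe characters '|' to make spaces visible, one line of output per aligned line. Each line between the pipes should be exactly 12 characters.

Line 1: ['fire', 'letter'] (min_width=11, slack=1)
Line 2: ['top', 'journey'] (min_width=11, slack=1)
Line 3: ['adventures'] (min_width=10, slack=2)
Line 4: ['have', 'blue'] (min_width=9, slack=3)
Line 5: ['desert', 'from'] (min_width=11, slack=1)
Line 6: ['have', 'metal'] (min_width=10, slack=2)

Answer: |fire letter |
|top journey |
| adventures |
| have blue  |
|desert from |
| have metal |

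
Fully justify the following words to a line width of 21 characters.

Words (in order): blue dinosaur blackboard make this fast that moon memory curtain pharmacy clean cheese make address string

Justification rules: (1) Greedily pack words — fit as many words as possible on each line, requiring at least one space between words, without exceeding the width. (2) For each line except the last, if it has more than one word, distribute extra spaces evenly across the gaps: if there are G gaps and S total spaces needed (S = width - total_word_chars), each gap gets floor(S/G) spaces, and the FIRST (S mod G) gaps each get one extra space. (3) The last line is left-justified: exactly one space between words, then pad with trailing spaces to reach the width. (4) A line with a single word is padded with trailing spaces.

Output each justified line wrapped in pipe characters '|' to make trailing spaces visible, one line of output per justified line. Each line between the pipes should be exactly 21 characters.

Line 1: ['blue', 'dinosaur'] (min_width=13, slack=8)
Line 2: ['blackboard', 'make', 'this'] (min_width=20, slack=1)
Line 3: ['fast', 'that', 'moon', 'memory'] (min_width=21, slack=0)
Line 4: ['curtain', 'pharmacy'] (min_width=16, slack=5)
Line 5: ['clean', 'cheese', 'make'] (min_width=17, slack=4)
Line 6: ['address', 'string'] (min_width=14, slack=7)

Answer: |blue         dinosaur|
|blackboard  make this|
|fast that moon memory|
|curtain      pharmacy|
|clean   cheese   make|
|address string       |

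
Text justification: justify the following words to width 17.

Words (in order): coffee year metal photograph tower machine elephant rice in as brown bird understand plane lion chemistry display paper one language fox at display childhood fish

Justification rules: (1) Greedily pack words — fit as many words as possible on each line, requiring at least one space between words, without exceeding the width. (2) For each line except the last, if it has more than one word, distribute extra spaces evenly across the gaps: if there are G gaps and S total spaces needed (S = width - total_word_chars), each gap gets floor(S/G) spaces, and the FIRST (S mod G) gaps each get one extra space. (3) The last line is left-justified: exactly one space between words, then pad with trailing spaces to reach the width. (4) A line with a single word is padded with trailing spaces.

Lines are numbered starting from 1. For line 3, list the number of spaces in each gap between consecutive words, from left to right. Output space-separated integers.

Answer: 2

Derivation:
Line 1: ['coffee', 'year', 'metal'] (min_width=17, slack=0)
Line 2: ['photograph', 'tower'] (min_width=16, slack=1)
Line 3: ['machine', 'elephant'] (min_width=16, slack=1)
Line 4: ['rice', 'in', 'as', 'brown'] (min_width=16, slack=1)
Line 5: ['bird', 'understand'] (min_width=15, slack=2)
Line 6: ['plane', 'lion'] (min_width=10, slack=7)
Line 7: ['chemistry', 'display'] (min_width=17, slack=0)
Line 8: ['paper', 'one'] (min_width=9, slack=8)
Line 9: ['language', 'fox', 'at'] (min_width=15, slack=2)
Line 10: ['display', 'childhood'] (min_width=17, slack=0)
Line 11: ['fish'] (min_width=4, slack=13)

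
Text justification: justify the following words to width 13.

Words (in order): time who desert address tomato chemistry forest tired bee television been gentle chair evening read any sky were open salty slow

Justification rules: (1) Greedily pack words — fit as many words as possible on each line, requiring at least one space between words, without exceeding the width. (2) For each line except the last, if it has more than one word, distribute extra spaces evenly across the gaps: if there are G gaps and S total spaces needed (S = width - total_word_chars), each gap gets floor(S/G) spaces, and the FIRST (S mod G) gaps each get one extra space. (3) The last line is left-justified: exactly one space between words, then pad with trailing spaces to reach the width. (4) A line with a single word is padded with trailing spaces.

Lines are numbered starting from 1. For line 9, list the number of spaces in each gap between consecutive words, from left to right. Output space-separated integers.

Line 1: ['time', 'who'] (min_width=8, slack=5)
Line 2: ['desert'] (min_width=6, slack=7)
Line 3: ['address'] (min_width=7, slack=6)
Line 4: ['tomato'] (min_width=6, slack=7)
Line 5: ['chemistry'] (min_width=9, slack=4)
Line 6: ['forest', 'tired'] (min_width=12, slack=1)
Line 7: ['bee'] (min_width=3, slack=10)
Line 8: ['television'] (min_width=10, slack=3)
Line 9: ['been', 'gentle'] (min_width=11, slack=2)
Line 10: ['chair', 'evening'] (min_width=13, slack=0)
Line 11: ['read', 'any', 'sky'] (min_width=12, slack=1)
Line 12: ['were', 'open'] (min_width=9, slack=4)
Line 13: ['salty', 'slow'] (min_width=10, slack=3)

Answer: 3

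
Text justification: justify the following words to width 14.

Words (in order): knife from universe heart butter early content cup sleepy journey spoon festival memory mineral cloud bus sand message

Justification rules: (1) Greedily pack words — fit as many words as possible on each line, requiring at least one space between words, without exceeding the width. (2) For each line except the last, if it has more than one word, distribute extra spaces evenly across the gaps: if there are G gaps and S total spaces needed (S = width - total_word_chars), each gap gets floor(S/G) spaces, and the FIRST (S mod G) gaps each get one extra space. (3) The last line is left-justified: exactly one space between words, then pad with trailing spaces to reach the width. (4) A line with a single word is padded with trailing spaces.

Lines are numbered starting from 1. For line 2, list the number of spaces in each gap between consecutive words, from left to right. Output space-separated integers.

Answer: 1

Derivation:
Line 1: ['knife', 'from'] (min_width=10, slack=4)
Line 2: ['universe', 'heart'] (min_width=14, slack=0)
Line 3: ['butter', 'early'] (min_width=12, slack=2)
Line 4: ['content', 'cup'] (min_width=11, slack=3)
Line 5: ['sleepy', 'journey'] (min_width=14, slack=0)
Line 6: ['spoon', 'festival'] (min_width=14, slack=0)
Line 7: ['memory', 'mineral'] (min_width=14, slack=0)
Line 8: ['cloud', 'bus', 'sand'] (min_width=14, slack=0)
Line 9: ['message'] (min_width=7, slack=7)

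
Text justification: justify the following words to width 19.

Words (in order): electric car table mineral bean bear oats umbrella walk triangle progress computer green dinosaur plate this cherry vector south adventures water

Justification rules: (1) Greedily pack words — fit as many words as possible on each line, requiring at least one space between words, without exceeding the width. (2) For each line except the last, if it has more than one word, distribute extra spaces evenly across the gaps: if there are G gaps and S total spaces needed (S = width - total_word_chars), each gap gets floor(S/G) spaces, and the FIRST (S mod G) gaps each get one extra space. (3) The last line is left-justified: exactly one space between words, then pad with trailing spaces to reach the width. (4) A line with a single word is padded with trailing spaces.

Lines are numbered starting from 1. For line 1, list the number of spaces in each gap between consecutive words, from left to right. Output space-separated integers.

Line 1: ['electric', 'car', 'table'] (min_width=18, slack=1)
Line 2: ['mineral', 'bean', 'bear'] (min_width=17, slack=2)
Line 3: ['oats', 'umbrella', 'walk'] (min_width=18, slack=1)
Line 4: ['triangle', 'progress'] (min_width=17, slack=2)
Line 5: ['computer', 'green'] (min_width=14, slack=5)
Line 6: ['dinosaur', 'plate', 'this'] (min_width=19, slack=0)
Line 7: ['cherry', 'vector', 'south'] (min_width=19, slack=0)
Line 8: ['adventures', 'water'] (min_width=16, slack=3)

Answer: 2 1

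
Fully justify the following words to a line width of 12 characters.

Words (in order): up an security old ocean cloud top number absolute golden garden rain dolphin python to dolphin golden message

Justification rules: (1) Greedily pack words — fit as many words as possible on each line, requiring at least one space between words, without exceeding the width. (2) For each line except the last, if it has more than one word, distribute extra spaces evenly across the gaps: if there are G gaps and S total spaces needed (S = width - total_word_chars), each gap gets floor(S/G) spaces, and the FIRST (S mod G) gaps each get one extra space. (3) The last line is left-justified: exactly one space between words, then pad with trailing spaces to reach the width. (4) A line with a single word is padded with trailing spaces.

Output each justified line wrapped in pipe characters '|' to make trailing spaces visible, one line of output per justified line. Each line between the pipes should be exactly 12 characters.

Answer: |up        an|
|security old|
|ocean  cloud|
|top   number|
|absolute    |
|golden      |
|garden  rain|
|dolphin     |
|python    to|
|dolphin     |
|golden      |
|message     |

Derivation:
Line 1: ['up', 'an'] (min_width=5, slack=7)
Line 2: ['security', 'old'] (min_width=12, slack=0)
Line 3: ['ocean', 'cloud'] (min_width=11, slack=1)
Line 4: ['top', 'number'] (min_width=10, slack=2)
Line 5: ['absolute'] (min_width=8, slack=4)
Line 6: ['golden'] (min_width=6, slack=6)
Line 7: ['garden', 'rain'] (min_width=11, slack=1)
Line 8: ['dolphin'] (min_width=7, slack=5)
Line 9: ['python', 'to'] (min_width=9, slack=3)
Line 10: ['dolphin'] (min_width=7, slack=5)
Line 11: ['golden'] (min_width=6, slack=6)
Line 12: ['message'] (min_width=7, slack=5)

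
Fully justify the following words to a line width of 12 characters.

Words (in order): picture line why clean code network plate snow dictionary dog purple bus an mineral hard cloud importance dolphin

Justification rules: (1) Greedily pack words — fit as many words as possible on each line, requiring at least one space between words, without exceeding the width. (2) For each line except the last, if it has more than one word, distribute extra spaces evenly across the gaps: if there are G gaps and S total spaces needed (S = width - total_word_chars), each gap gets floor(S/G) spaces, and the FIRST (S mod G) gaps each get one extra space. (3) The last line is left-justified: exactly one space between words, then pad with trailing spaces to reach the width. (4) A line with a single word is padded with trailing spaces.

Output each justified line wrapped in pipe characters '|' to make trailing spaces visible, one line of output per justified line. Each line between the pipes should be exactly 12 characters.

Answer: |picture line|
|why    clean|
|code network|
|plate   snow|
|dictionary  |
|dog   purple|
|bus       an|
|mineral hard|
|cloud       |
|importance  |
|dolphin     |

Derivation:
Line 1: ['picture', 'line'] (min_width=12, slack=0)
Line 2: ['why', 'clean'] (min_width=9, slack=3)
Line 3: ['code', 'network'] (min_width=12, slack=0)
Line 4: ['plate', 'snow'] (min_width=10, slack=2)
Line 5: ['dictionary'] (min_width=10, slack=2)
Line 6: ['dog', 'purple'] (min_width=10, slack=2)
Line 7: ['bus', 'an'] (min_width=6, slack=6)
Line 8: ['mineral', 'hard'] (min_width=12, slack=0)
Line 9: ['cloud'] (min_width=5, slack=7)
Line 10: ['importance'] (min_width=10, slack=2)
Line 11: ['dolphin'] (min_width=7, slack=5)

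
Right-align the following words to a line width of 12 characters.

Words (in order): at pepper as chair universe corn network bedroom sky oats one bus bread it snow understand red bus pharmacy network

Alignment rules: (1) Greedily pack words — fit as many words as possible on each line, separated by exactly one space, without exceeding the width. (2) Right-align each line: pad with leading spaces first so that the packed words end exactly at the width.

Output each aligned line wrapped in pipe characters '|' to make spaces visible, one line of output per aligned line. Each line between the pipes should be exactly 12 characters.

Line 1: ['at', 'pepper', 'as'] (min_width=12, slack=0)
Line 2: ['chair'] (min_width=5, slack=7)
Line 3: ['universe'] (min_width=8, slack=4)
Line 4: ['corn', 'network'] (min_width=12, slack=0)
Line 5: ['bedroom', 'sky'] (min_width=11, slack=1)
Line 6: ['oats', 'one', 'bus'] (min_width=12, slack=0)
Line 7: ['bread', 'it'] (min_width=8, slack=4)
Line 8: ['snow'] (min_width=4, slack=8)
Line 9: ['understand'] (min_width=10, slack=2)
Line 10: ['red', 'bus'] (min_width=7, slack=5)
Line 11: ['pharmacy'] (min_width=8, slack=4)
Line 12: ['network'] (min_width=7, slack=5)

Answer: |at pepper as|
|       chair|
|    universe|
|corn network|
| bedroom sky|
|oats one bus|
|    bread it|
|        snow|
|  understand|
|     red bus|
|    pharmacy|
|     network|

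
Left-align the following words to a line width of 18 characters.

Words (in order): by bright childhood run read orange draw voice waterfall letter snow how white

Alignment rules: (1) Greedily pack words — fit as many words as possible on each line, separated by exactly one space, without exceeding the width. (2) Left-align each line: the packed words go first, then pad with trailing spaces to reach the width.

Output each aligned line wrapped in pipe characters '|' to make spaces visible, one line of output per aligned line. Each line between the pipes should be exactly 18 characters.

Line 1: ['by', 'bright'] (min_width=9, slack=9)
Line 2: ['childhood', 'run', 'read'] (min_width=18, slack=0)
Line 3: ['orange', 'draw', 'voice'] (min_width=17, slack=1)
Line 4: ['waterfall', 'letter'] (min_width=16, slack=2)
Line 5: ['snow', 'how', 'white'] (min_width=14, slack=4)

Answer: |by bright         |
|childhood run read|
|orange draw voice |
|waterfall letter  |
|snow how white    |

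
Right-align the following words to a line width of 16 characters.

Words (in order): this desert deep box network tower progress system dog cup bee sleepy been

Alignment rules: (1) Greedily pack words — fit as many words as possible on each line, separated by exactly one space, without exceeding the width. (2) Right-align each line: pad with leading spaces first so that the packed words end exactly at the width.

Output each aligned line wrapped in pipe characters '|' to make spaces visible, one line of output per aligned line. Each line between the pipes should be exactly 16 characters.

Line 1: ['this', 'desert', 'deep'] (min_width=16, slack=0)
Line 2: ['box', 'network'] (min_width=11, slack=5)
Line 3: ['tower', 'progress'] (min_width=14, slack=2)
Line 4: ['system', 'dog', 'cup'] (min_width=14, slack=2)
Line 5: ['bee', 'sleepy', 'been'] (min_width=15, slack=1)

Answer: |this desert deep|
|     box network|
|  tower progress|
|  system dog cup|
| bee sleepy been|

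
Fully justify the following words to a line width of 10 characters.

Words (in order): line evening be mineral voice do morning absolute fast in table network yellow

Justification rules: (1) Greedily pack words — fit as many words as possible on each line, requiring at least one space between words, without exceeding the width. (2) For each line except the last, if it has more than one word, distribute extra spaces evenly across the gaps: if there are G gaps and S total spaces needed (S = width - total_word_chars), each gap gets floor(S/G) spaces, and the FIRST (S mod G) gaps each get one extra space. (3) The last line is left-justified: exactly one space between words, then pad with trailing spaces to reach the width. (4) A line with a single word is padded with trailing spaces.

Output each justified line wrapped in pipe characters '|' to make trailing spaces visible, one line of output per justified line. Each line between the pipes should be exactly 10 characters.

Answer: |line      |
|evening be|
|mineral   |
|voice   do|
|morning   |
|absolute  |
|fast    in|
|table     |
|network   |
|yellow    |

Derivation:
Line 1: ['line'] (min_width=4, slack=6)
Line 2: ['evening', 'be'] (min_width=10, slack=0)
Line 3: ['mineral'] (min_width=7, slack=3)
Line 4: ['voice', 'do'] (min_width=8, slack=2)
Line 5: ['morning'] (min_width=7, slack=3)
Line 6: ['absolute'] (min_width=8, slack=2)
Line 7: ['fast', 'in'] (min_width=7, slack=3)
Line 8: ['table'] (min_width=5, slack=5)
Line 9: ['network'] (min_width=7, slack=3)
Line 10: ['yellow'] (min_width=6, slack=4)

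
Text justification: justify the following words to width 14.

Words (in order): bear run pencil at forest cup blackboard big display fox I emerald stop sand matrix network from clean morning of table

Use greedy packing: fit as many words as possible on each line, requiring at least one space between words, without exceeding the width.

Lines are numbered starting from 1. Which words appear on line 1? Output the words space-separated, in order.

Answer: bear run

Derivation:
Line 1: ['bear', 'run'] (min_width=8, slack=6)
Line 2: ['pencil', 'at'] (min_width=9, slack=5)
Line 3: ['forest', 'cup'] (min_width=10, slack=4)
Line 4: ['blackboard', 'big'] (min_width=14, slack=0)
Line 5: ['display', 'fox', 'I'] (min_width=13, slack=1)
Line 6: ['emerald', 'stop'] (min_width=12, slack=2)
Line 7: ['sand', 'matrix'] (min_width=11, slack=3)
Line 8: ['network', 'from'] (min_width=12, slack=2)
Line 9: ['clean', 'morning'] (min_width=13, slack=1)
Line 10: ['of', 'table'] (min_width=8, slack=6)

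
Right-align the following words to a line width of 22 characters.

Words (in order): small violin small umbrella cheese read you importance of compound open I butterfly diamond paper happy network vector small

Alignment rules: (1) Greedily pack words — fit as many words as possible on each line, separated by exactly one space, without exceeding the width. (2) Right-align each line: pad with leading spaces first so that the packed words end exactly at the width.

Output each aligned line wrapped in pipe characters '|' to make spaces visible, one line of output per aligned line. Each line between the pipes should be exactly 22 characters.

Answer: |    small violin small|
|  umbrella cheese read|
|     you importance of|
|       compound open I|
|     butterfly diamond|
|   paper happy network|
|          vector small|

Derivation:
Line 1: ['small', 'violin', 'small'] (min_width=18, slack=4)
Line 2: ['umbrella', 'cheese', 'read'] (min_width=20, slack=2)
Line 3: ['you', 'importance', 'of'] (min_width=17, slack=5)
Line 4: ['compound', 'open', 'I'] (min_width=15, slack=7)
Line 5: ['butterfly', 'diamond'] (min_width=17, slack=5)
Line 6: ['paper', 'happy', 'network'] (min_width=19, slack=3)
Line 7: ['vector', 'small'] (min_width=12, slack=10)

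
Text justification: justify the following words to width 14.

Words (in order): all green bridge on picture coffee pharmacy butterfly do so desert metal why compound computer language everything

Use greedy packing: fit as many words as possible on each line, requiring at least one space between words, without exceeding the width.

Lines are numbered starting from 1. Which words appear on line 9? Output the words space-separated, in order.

Answer: computer

Derivation:
Line 1: ['all', 'green'] (min_width=9, slack=5)
Line 2: ['bridge', 'on'] (min_width=9, slack=5)
Line 3: ['picture', 'coffee'] (min_width=14, slack=0)
Line 4: ['pharmacy'] (min_width=8, slack=6)
Line 5: ['butterfly', 'do'] (min_width=12, slack=2)
Line 6: ['so', 'desert'] (min_width=9, slack=5)
Line 7: ['metal', 'why'] (min_width=9, slack=5)
Line 8: ['compound'] (min_width=8, slack=6)
Line 9: ['computer'] (min_width=8, slack=6)
Line 10: ['language'] (min_width=8, slack=6)
Line 11: ['everything'] (min_width=10, slack=4)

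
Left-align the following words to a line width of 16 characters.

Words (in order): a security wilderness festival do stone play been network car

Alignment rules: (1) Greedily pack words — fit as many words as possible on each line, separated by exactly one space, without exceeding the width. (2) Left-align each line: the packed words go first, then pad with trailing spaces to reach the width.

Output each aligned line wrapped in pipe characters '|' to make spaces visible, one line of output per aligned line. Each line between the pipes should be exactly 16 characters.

Answer: |a security      |
|wilderness      |
|festival do     |
|stone play been |
|network car     |

Derivation:
Line 1: ['a', 'security'] (min_width=10, slack=6)
Line 2: ['wilderness'] (min_width=10, slack=6)
Line 3: ['festival', 'do'] (min_width=11, slack=5)
Line 4: ['stone', 'play', 'been'] (min_width=15, slack=1)
Line 5: ['network', 'car'] (min_width=11, slack=5)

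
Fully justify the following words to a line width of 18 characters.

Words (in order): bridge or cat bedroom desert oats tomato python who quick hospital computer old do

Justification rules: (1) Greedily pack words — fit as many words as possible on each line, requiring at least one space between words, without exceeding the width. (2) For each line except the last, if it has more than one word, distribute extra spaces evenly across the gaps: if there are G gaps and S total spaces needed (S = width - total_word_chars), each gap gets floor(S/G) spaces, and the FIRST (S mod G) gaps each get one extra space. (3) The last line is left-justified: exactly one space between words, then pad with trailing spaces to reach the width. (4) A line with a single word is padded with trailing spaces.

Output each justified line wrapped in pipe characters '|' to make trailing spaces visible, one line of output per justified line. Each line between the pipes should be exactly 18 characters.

Answer: |bridge    or   cat|
|bedroom     desert|
|oats tomato python|
|who quick hospital|
|computer old do   |

Derivation:
Line 1: ['bridge', 'or', 'cat'] (min_width=13, slack=5)
Line 2: ['bedroom', 'desert'] (min_width=14, slack=4)
Line 3: ['oats', 'tomato', 'python'] (min_width=18, slack=0)
Line 4: ['who', 'quick', 'hospital'] (min_width=18, slack=0)
Line 5: ['computer', 'old', 'do'] (min_width=15, slack=3)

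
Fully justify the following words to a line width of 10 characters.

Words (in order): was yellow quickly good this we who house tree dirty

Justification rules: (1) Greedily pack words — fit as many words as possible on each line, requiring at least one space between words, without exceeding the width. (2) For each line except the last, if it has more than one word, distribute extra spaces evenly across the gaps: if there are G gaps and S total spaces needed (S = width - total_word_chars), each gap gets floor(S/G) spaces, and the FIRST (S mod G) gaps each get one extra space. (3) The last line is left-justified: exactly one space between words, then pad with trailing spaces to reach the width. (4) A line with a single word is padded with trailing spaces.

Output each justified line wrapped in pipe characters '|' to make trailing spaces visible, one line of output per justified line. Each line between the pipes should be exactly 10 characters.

Line 1: ['was', 'yellow'] (min_width=10, slack=0)
Line 2: ['quickly'] (min_width=7, slack=3)
Line 3: ['good', 'this'] (min_width=9, slack=1)
Line 4: ['we', 'who'] (min_width=6, slack=4)
Line 5: ['house', 'tree'] (min_width=10, slack=0)
Line 6: ['dirty'] (min_width=5, slack=5)

Answer: |was yellow|
|quickly   |
|good  this|
|we     who|
|house tree|
|dirty     |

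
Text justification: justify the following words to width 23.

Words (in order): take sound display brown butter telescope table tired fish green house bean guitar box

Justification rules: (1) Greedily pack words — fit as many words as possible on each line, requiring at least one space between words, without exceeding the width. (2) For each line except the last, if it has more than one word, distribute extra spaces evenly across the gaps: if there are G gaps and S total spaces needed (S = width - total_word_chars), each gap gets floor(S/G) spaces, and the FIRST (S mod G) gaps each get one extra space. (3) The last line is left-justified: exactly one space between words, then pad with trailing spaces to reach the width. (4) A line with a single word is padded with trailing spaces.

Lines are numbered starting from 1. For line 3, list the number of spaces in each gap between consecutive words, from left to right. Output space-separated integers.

Line 1: ['take', 'sound', 'display'] (min_width=18, slack=5)
Line 2: ['brown', 'butter', 'telescope'] (min_width=22, slack=1)
Line 3: ['table', 'tired', 'fish', 'green'] (min_width=22, slack=1)
Line 4: ['house', 'bean', 'guitar', 'box'] (min_width=21, slack=2)

Answer: 2 1 1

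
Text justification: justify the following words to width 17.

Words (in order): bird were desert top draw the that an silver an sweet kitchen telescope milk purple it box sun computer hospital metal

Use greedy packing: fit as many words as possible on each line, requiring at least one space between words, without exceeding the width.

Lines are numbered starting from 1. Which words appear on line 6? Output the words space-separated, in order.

Answer: purple it box sun

Derivation:
Line 1: ['bird', 'were', 'desert'] (min_width=16, slack=1)
Line 2: ['top', 'draw', 'the', 'that'] (min_width=17, slack=0)
Line 3: ['an', 'silver', 'an'] (min_width=12, slack=5)
Line 4: ['sweet', 'kitchen'] (min_width=13, slack=4)
Line 5: ['telescope', 'milk'] (min_width=14, slack=3)
Line 6: ['purple', 'it', 'box', 'sun'] (min_width=17, slack=0)
Line 7: ['computer', 'hospital'] (min_width=17, slack=0)
Line 8: ['metal'] (min_width=5, slack=12)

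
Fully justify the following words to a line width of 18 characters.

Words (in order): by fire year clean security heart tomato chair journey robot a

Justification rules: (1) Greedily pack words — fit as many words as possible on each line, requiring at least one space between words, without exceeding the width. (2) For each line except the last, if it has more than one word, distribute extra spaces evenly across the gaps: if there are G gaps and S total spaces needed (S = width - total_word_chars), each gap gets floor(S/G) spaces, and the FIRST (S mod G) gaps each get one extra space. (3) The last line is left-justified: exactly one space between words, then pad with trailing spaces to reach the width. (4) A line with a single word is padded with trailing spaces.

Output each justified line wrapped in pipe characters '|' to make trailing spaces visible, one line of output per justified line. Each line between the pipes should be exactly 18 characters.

Line 1: ['by', 'fire', 'year', 'clean'] (min_width=18, slack=0)
Line 2: ['security', 'heart'] (min_width=14, slack=4)
Line 3: ['tomato', 'chair'] (min_width=12, slack=6)
Line 4: ['journey', 'robot', 'a'] (min_width=15, slack=3)

Answer: |by fire year clean|
|security     heart|
|tomato       chair|
|journey robot a   |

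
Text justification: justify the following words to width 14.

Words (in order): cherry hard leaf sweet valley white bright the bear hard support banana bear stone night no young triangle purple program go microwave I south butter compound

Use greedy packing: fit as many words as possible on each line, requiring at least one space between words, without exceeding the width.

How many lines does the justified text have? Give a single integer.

Line 1: ['cherry', 'hard'] (min_width=11, slack=3)
Line 2: ['leaf', 'sweet'] (min_width=10, slack=4)
Line 3: ['valley', 'white'] (min_width=12, slack=2)
Line 4: ['bright', 'the'] (min_width=10, slack=4)
Line 5: ['bear', 'hard'] (min_width=9, slack=5)
Line 6: ['support', 'banana'] (min_width=14, slack=0)
Line 7: ['bear', 'stone'] (min_width=10, slack=4)
Line 8: ['night', 'no', 'young'] (min_width=14, slack=0)
Line 9: ['triangle'] (min_width=8, slack=6)
Line 10: ['purple', 'program'] (min_width=14, slack=0)
Line 11: ['go', 'microwave', 'I'] (min_width=14, slack=0)
Line 12: ['south', 'butter'] (min_width=12, slack=2)
Line 13: ['compound'] (min_width=8, slack=6)
Total lines: 13

Answer: 13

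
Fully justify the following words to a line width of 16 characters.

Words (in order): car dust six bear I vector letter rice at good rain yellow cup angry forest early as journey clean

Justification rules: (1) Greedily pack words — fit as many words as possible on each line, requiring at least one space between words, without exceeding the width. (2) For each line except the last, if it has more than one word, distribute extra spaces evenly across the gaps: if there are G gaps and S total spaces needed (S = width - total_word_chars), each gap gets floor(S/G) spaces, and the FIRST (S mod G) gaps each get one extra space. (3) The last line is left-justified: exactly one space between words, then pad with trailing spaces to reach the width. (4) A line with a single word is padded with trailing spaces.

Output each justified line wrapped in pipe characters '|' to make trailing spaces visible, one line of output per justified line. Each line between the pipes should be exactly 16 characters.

Line 1: ['car', 'dust', 'six'] (min_width=12, slack=4)
Line 2: ['bear', 'I', 'vector'] (min_width=13, slack=3)
Line 3: ['letter', 'rice', 'at'] (min_width=14, slack=2)
Line 4: ['good', 'rain', 'yellow'] (min_width=16, slack=0)
Line 5: ['cup', 'angry', 'forest'] (min_width=16, slack=0)
Line 6: ['early', 'as', 'journey'] (min_width=16, slack=0)
Line 7: ['clean'] (min_width=5, slack=11)

Answer: |car   dust   six|
|bear   I  vector|
|letter  rice  at|
|good rain yellow|
|cup angry forest|
|early as journey|
|clean           |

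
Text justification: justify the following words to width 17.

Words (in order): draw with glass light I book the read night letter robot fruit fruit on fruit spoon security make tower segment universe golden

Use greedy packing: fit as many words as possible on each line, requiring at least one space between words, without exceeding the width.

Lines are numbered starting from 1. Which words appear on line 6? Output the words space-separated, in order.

Line 1: ['draw', 'with', 'glass'] (min_width=15, slack=2)
Line 2: ['light', 'I', 'book', 'the'] (min_width=16, slack=1)
Line 3: ['read', 'night', 'letter'] (min_width=17, slack=0)
Line 4: ['robot', 'fruit', 'fruit'] (min_width=17, slack=0)
Line 5: ['on', 'fruit', 'spoon'] (min_width=14, slack=3)
Line 6: ['security', 'make'] (min_width=13, slack=4)
Line 7: ['tower', 'segment'] (min_width=13, slack=4)
Line 8: ['universe', 'golden'] (min_width=15, slack=2)

Answer: security make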